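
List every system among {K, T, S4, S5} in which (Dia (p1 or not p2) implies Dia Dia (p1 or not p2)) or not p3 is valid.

T-tableau for the negation not ((Dia (p1 or not p2) implies Dia Dia (p1 or not p2)) or not p3):
1. not ((Dia (p1 or not p2) implies Dia Dia (p1 or not p2)) or not p3), u
2. not (Dia (p1 or not p2) implies Dia Dia (p1 or not p2)), u
3. p3, u
4. Dia (p1 or not p2), u
5. not Dia Dia (p1 or not p2), u
6. not Dia (p1 or not p2), u
7. not (p1 or not p2), u
8. not p1, u
9. p2, u
10. p1 or not p2, v
11. not Dia (p1 or not p2), v
12. not (p1 or not p2), v
13. not p1, v
14. p2, v
15. not p2, v
Accessibility: uRu, uRv, vRv
Branch closes: p2 and not p2 both at v.
Every branch closes (one shown): valid in T, hence also in S4, S5 (every theorem of T is a theorem of S4 and S5).
K-tableau for the negation not ((Dia (p1 or not p2) implies Dia Dia (p1 or not p2)) or not p3):
1. not ((Dia (p1 or not p2) implies Dia Dia (p1 or not p2)) or not p3), u
2. not (Dia (p1 or not p2) implies Dia Dia (p1 or not p2)), u
3. p3, u
4. Dia (p1 or not p2), u
5. not Dia Dia (p1 or not p2), u
6. p1 or not p2, v
7. not Dia (p1 or not p2), v
8. not p2, v
Accessibility: uRv
Complete open branch: countermodel on a K-frame, so not valid in K.

T, S4, S5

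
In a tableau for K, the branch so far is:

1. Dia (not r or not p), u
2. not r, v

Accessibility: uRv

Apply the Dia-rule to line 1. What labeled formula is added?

a fresh world w with uRw, and not r or not p at w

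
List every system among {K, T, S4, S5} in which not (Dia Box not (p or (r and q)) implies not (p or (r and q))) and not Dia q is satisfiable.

K, T, S4

S4-tableau for the formula:
1. not (Dia Box not (p or (r and q)) implies not (p or (r and q))) and not Dia q, w0
2. not (Dia Box not (p or (r and q)) implies not (p or (r and q))), w0
3. not Dia q, w0
4. Dia Box not (p or (r and q)), w0
5. p or (r and q), w0
6. not q, w0
7. p, w0
8. Box not (p or (r and q)), w1
9. not q, w1
10. not (p or (r and q)), w1
11. not p, w1
12. not (r and q), w1
Accessibility: w0Rw0, w0Rw1, w1Rw1
Complete open branch: satisfiable in S4, hence also in K, T (this S4-model is also a K-model and a T-model).
S5-tableau for the formula:
1. not (Dia Box not (p or (r and q)) implies not (p or (r and q))) and not Dia q, w0
2. not (Dia Box not (p or (r and q)) implies not (p or (r and q))), w0
3. not Dia q, w0
4. Dia Box not (p or (r and q)), w0
5. p or (r and q), w0
6. not q, w0
7. p, w0
8. Box not (p or (r and q)), w1
9. not q, w1
10. not (p or (r and q)), w0
11. not p, w0
12. not (r and q), w0
Accessibility: w0Rw0, w0Rw1, w1Rw0, w1Rw1
Branch closes: p and not p both at w0.
Every branch closes (one shown): unsatisfiable in S5.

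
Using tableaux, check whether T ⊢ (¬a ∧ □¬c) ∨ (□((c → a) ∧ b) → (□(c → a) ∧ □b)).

Valid in T

Tableau for the negation ¬((¬a ∧ □¬c) ∨ (□((c → a) ∧ b) → (□(c → a) ∧ □b))):
1. ¬((¬a ∧ □¬c) ∨ (□((c → a) ∧ b) → (□(c → a) ∧ □b))), 0
2. ¬(¬a ∧ □¬c), 0   [¬∨-rule on 1]
3. ¬(□((c → a) ∧ b) → (□(c → a) ∧ □b)), 0   [¬∨-rule on 1]
4. □((c → a) ∧ b), 0   [¬→-rule on 3]
5. ¬(□(c → a) ∧ □b), 0   [¬→-rule on 3]
6. (c → a) ∧ b, 0   [□-rule on 4 via 0R0]
7. c → a, 0   [∧-rule on 6]
8. b, 0   [∧-rule on 6]
9. ¬□¬c, 0   [¬∧-rule on 2 (branches; this branch)]
10. ¬□(c → a), 0   [¬∧-rule on 5 (branches; this branch)]
11. a, 0   [→-rule on 7 (branches; this branch)]
12. c, 1   [¬□-rule on 9: fresh world 1, 0R1]
13. (c → a) ∧ b, 1   [□-rule on 4 via 0R1]
14. c → a, 1   [∧-rule on 13]
15. b, 1   [∧-rule on 13]
16. a, 1   [→-rule on 14 (branches; this branch)]
17. ¬(c → a), 2   [¬□-rule on 10: fresh world 2, 0R2]
18. c, 2   [¬→-rule on 17]
19. ¬a, 2   [¬→-rule on 17]
20. (c → a) ∧ b, 2   [□-rule on 4 via 0R2]
21. c → a, 2   [∧-rule on 20]
22. b, 2   [∧-rule on 20]
23. a, 2   [→-rule on 21 (branches; this branch)]
Accessibility: 0R0, 0R1, 0R2, 1R1, 2R2
Branch closes: a and ¬a both at 2.
All branches of the negation close; one closing branch shown above.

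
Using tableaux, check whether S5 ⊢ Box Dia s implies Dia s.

Valid

Tableau for the negation not (Box Dia s implies Dia s):
1. not (Box Dia s implies Dia s), u
2. Box Dia s, u
3. not Dia s, u
4. Dia s, u
5. not s, u
6. s, v
7. Dia s, v
8. not s, v
Accessibility: uRu, uRv, vRu, vRv
Branch closes: s and not s both at v.
All branches of the negation close; one closing branch shown above.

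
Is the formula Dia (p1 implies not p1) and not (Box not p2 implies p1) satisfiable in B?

Yes, satisfiable

1. Dia (p1 implies not p1) and not (Box not p2 implies p1), w0
2. Dia (p1 implies not p1), w0
3. not (Box not p2 implies p1), w0
4. Box not p2, w0
5. not p1, w0
6. not p2, w0
7. p1 implies not p1, w1
8. not p2, w1
9. not p1, w1
Accessibility: w0Rw0, w0Rw1, w1Rw0, w1Rw1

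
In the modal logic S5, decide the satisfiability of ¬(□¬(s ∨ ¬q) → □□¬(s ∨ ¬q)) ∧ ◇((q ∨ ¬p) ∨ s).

1. ¬(□¬(s ∨ ¬q) → □□¬(s ∨ ¬q)) ∧ ◇((q ∨ ¬p) ∨ s), 0
2. ¬(□¬(s ∨ ¬q) → □□¬(s ∨ ¬q)), 0
3. ◇((q ∨ ¬p) ∨ s), 0
4. □¬(s ∨ ¬q), 0
5. ¬□□¬(s ∨ ¬q), 0
6. ¬(s ∨ ¬q), 0
7. ¬s, 0
8. q, 0
9. (q ∨ ¬p) ∨ s, 1
10. ¬(s ∨ ¬q), 1
11. ¬s, 1
12. q, 1
13. q ∨ ¬p, 1
14. ¬p, 1
15. ¬□¬(s ∨ ¬q), 2
16. ¬(s ∨ ¬q), 2
17. ¬s, 2
18. q, 2
19. s ∨ ¬q, 3
20. ¬(s ∨ ¬q), 3
21. ¬s, 3
22. q, 3
23. ¬q, 3
Accessibility: 0R0, 0R1, 0R2, 0R3, 1R0, 1R1, 1R2, 1R3, 2R0, 2R1, 2R2, 2R3, 3R0, 3R1, 3R2, 3R3
Branch closes: q and ¬q both at 3.
All branches of the tableau close; one closing branch shown above.

No, unsatisfiable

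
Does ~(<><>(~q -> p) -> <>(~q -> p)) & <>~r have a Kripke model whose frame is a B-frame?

1. ~(<><>(~q -> p) -> <>(~q -> p)) & <>~r, u
2. ~(<><>(~q -> p) -> <>(~q -> p)), u   [&-rule on 1]
3. <>~r, u   [&-rule on 1]
4. <><>(~q -> p), u   [~->-rule on 2]
5. ~<>(~q -> p), u   [~->-rule on 2]
6. ~(~q -> p), u   [~<>-rule on 5 via uRu]
7. ~q, u   [~->-rule on 6]
8. ~p, u   [~->-rule on 6]
9. ~r, v   [<>-rule on 3: fresh world v, uRv]
10. ~(~q -> p), v   [~<>-rule on 5 via uRv]
11. ~q, v   [~->-rule on 10]
12. ~p, v   [~->-rule on 10]
13. <>(~q -> p), w   [<>-rule on 4: fresh world w, uRw]
14. ~(~q -> p), w   [~<>-rule on 5 via uRw]
15. ~q, w   [~->-rule on 14]
16. ~p, w   [~->-rule on 14]
17. ~q -> p, x   [<>-rule on 13: fresh world x, wRx]
18. p, x   [->-rule on 17 (branches; this branch)]
Accessibility: uRu, uRv, uRw, vRu, vRv, wRu, wRw, wRx, xRw, xRx

Satisfiable (open branch found)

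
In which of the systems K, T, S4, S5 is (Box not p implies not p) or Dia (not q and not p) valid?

T, S4, S5

K-tableau for the negation not ((Box not p implies not p) or Dia (not q and not p)):
1. not ((Box not p implies not p) or Dia (not q and not p)), w0
2. not (Box not p implies not p), w0   [neg-or-rule on 1]
3. not Dia (not q and not p), w0   [neg-or-rule on 1]
4. Box not p, w0   [neg-implies-rule on 2]
5. p, w0   [neg-implies-rule on 2]
Complete open branch: countermodel on a K-frame, so not valid in K.
T-tableau for the negation not ((Box not p implies not p) or Dia (not q and not p)):
1. not ((Box not p implies not p) or Dia (not q and not p)), w0
2. not (Box not p implies not p), w0   [neg-or-rule on 1]
3. not Dia (not q and not p), w0   [neg-or-rule on 1]
4. Box not p, w0   [neg-implies-rule on 2]
5. p, w0   [neg-implies-rule on 2]
6. not (not q and not p), w0   [neg-Dia-rule on 3 via w0Rw0]
7. not p, w0   [Box-rule on 4 via w0Rw0]
Accessibility: w0Rw0
Branch closes: p and not p both at w0.
Every branch closes (one shown): valid in T, hence also in S4, S5 (every theorem of T is a theorem of S4 and S5).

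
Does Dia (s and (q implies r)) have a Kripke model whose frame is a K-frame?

1. Dia (s and (q implies r)), 0
2. s and (q implies r), 1
3. s, 1
4. q implies r, 1
5. r, 1
Accessibility: 0R1

Yes, satisfiable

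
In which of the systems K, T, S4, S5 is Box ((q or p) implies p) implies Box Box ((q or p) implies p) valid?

S4, S5

T-tableau for the negation not (Box ((q or p) implies p) implies Box Box ((q or p) implies p)):
1. not (Box ((q or p) implies p) implies Box Box ((q or p) implies p)), w0
2. Box ((q or p) implies p), w0
3. not Box Box ((q or p) implies p), w0
4. (q or p) implies p, w0
5. p, w0
6. not Box ((q or p) implies p), w1
7. (q or p) implies p, w1
8. p, w1
9. not ((q or p) implies p), w2
10. q or p, w2
11. not p, w2
12. q, w2
Accessibility: w0Rw0, w0Rw1, w1Rw1, w1Rw2, w2Rw2
Complete open branch: countermodel on a T-frame, so not valid in T, nor in K (the same frame is also a K-frame).
S4-tableau for the negation not (Box ((q or p) implies p) implies Box Box ((q or p) implies p)):
1. not (Box ((q or p) implies p) implies Box Box ((q or p) implies p)), w0
2. Box ((q or p) implies p), w0
3. not Box Box ((q or p) implies p), w0
4. (q or p) implies p, w0
5. not (q or p), w0
6. not q, w0
7. not p, w0
8. not Box ((q or p) implies p), w1
9. (q or p) implies p, w1
10. not (q or p), w1
11. not q, w1
12. not p, w1
13. not ((q or p) implies p), w2
14. q or p, w2
15. not p, w2
16. (q or p) implies p, w2
17. q, w2
18. not (q or p), w2
19. not q, w2
Accessibility: w0Rw0, w0Rw1, w0Rw2, w1Rw1, w1Rw2, w2Rw2
Branch closes: q and not q both at w2.
Every branch closes (one shown): valid in S4, hence also in S5 (every theorem of S4 is a theorem of S5).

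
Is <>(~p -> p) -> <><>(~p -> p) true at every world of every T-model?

Valid

Tableau for the negation ~(<>(~p -> p) -> <><>(~p -> p)):
1. ~(<>(~p -> p) -> <><>(~p -> p)), u
2. <>(~p -> p), u
3. ~<><>(~p -> p), u
4. ~<>(~p -> p), u
5. ~(~p -> p), u
6. ~p, u
7. ~p -> p, v
8. ~<>(~p -> p), v
9. ~(~p -> p), v
10. ~p, v
11. p, v
Accessibility: uRu, uRv, vRv
Branch closes: p and ~p both at v.
Every branch of the negation's tableau closes; the branch above is one of them.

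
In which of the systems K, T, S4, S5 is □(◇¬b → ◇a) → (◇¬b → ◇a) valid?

K-tableau for the negation ¬(□(◇¬b → ◇a) → (◇¬b → ◇a)):
1. ¬(□(◇¬b → ◇a) → (◇¬b → ◇a)), 0
2. □(◇¬b → ◇a), 0
3. ¬(◇¬b → ◇a), 0
4. ◇¬b, 0
5. ¬◇a, 0
6. ¬b, 1
7. ◇¬b → ◇a, 1
8. ¬a, 1
9. ◇a, 1
10. a, 2
Accessibility: 0R1, 1R2
Complete open branch: countermodel on a K-frame, so not valid in K.
T-tableau for the negation ¬(□(◇¬b → ◇a) → (◇¬b → ◇a)):
1. ¬(□(◇¬b → ◇a) → (◇¬b → ◇a)), 0
2. □(◇¬b → ◇a), 0
3. ¬(◇¬b → ◇a), 0
4. ◇¬b, 0
5. ¬◇a, 0
6. ◇¬b → ◇a, 0
7. ¬a, 0
8. ◇a, 0
9. ¬b, 1
10. ◇¬b → ◇a, 1
11. ¬a, 1
12. ◇a, 1
13. a, 2
14. ◇¬b → ◇a, 2
15. ¬a, 2
Accessibility: 0R0, 0R1, 0R2, 1R1, 2R2
Branch closes: a and ¬a both at 2.
Every branch closes (one shown): valid in T, hence also in S4, S5 (every theorem of T is a theorem of S4 and S5).

T, S4, S5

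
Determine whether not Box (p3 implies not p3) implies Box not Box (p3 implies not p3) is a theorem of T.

Tableau for the negation not (not Box (p3 implies not p3) implies Box not Box (p3 implies not p3)):
1. not (not Box (p3 implies not p3) implies Box not Box (p3 implies not p3)), 0
2. not Box (p3 implies not p3), 0   [neg-implies-rule on 1]
3. not Box not Box (p3 implies not p3), 0   [neg-implies-rule on 1]
4. not (p3 implies not p3), 1   [neg-Box-rule on 2: fresh world 1, 0R1]
5. p3, 1   [neg-implies-rule on 4]
6. Box (p3 implies not p3), 2   [neg-Box-rule on 3: fresh world 2, 0R2]
7. p3 implies not p3, 2   [Box-rule on 6 via 2R2]
8. not p3, 2   [implies-rule on 7 (branches; this branch)]
Accessibility: 0R0, 0R1, 0R2, 1R1, 2R2
The negation has an open branch (countermodel exists).

Not valid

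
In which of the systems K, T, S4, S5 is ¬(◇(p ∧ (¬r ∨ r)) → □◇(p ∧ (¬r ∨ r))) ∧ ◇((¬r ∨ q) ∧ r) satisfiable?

S4-tableau for the formula:
1. ¬(◇(p ∧ (¬r ∨ r)) → □◇(p ∧ (¬r ∨ r))) ∧ ◇((¬r ∨ q) ∧ r), u
2. ¬(◇(p ∧ (¬r ∨ r)) → □◇(p ∧ (¬r ∨ r))), u   [∧-rule on 1]
3. ◇((¬r ∨ q) ∧ r), u   [∧-rule on 1]
4. ◇(p ∧ (¬r ∨ r)), u   [¬→-rule on 2]
5. ¬□◇(p ∧ (¬r ∨ r)), u   [¬→-rule on 2]
6. (¬r ∨ q) ∧ r, v   [◇-rule on 3: fresh world v, uRv]
7. ¬r ∨ q, v   [∧-rule on 6]
8. r, v   [∧-rule on 6]
9. q, v   [∨-rule on 7 (branches; this branch)]
10. p ∧ (¬r ∨ r), w   [◇-rule on 4: fresh world w, uRw]
11. p, w   [∧-rule on 10]
12. ¬r ∨ r, w   [∧-rule on 10]
13. r, w   [∨-rule on 12 (branches; this branch)]
14. ¬◇(p ∧ (¬r ∨ r)), x   [¬□-rule on 5: fresh world x, uRx]
15. ¬(p ∧ (¬r ∨ r)), x   [¬◇-rule on 14 via xRx]
16. ¬p, x   [¬∧-rule on 15 (branches; this branch)]
Accessibility: uRu, uRv, uRw, uRx, vRv, wRw, xRx
Complete open branch: satisfiable in S4, hence also in K, T (this S4-model is also a K-model and a T-model).
S5-tableau for the formula:
1. ¬(◇(p ∧ (¬r ∨ r)) → □◇(p ∧ (¬r ∨ r))) ∧ ◇((¬r ∨ q) ∧ r), u
2. ¬(◇(p ∧ (¬r ∨ r)) → □◇(p ∧ (¬r ∨ r))), u   [∧-rule on 1]
3. ◇((¬r ∨ q) ∧ r), u   [∧-rule on 1]
4. ◇(p ∧ (¬r ∨ r)), u   [¬→-rule on 2]
5. ¬□◇(p ∧ (¬r ∨ r)), u   [¬→-rule on 2]
6. (¬r ∨ q) ∧ r, v   [◇-rule on 3: fresh world v, uRv]
7. ¬r ∨ q, v   [∧-rule on 6]
8. r, v   [∧-rule on 6]
9. q, v   [∨-rule on 7 (branches; this branch)]
10. p ∧ (¬r ∨ r), w   [◇-rule on 4: fresh world w, uRw]
11. p, w   [∧-rule on 10]
12. ¬r ∨ r, w   [∧-rule on 10]
13. r, w   [∨-rule on 12 (branches; this branch)]
14. ¬◇(p ∧ (¬r ∨ r)), x   [¬□-rule on 5: fresh world x, uRx]
15. ¬(p ∧ (¬r ∨ r)), u   [¬◇-rule on 14 via xRu]
16. ¬(p ∧ (¬r ∨ r)), v   [¬◇-rule on 14 via xRv]
17. ¬(p ∧ (¬r ∨ r)), w   [¬◇-rule on 14 via xRw]
18. ¬(p ∧ (¬r ∨ r)), x   [¬◇-rule on 14 via xRx]
19. ¬p, u   [¬∧-rule on 15 (branches; this branch)]
20. ¬p, v   [¬∧-rule on 16 (branches; this branch)]
21. ¬(¬r ∨ r), w   [¬∧-rule on 17 (branches; this branch)]
22. ¬r, w   [¬∨-rule on 21]
Accessibility: uRu, uRv, uRw, uRx, vRu, vRv, vRw, vRx, wRu, wRv, wRw, wRx, xRu, xRv, xRw, xRx
Branch closes: r and ¬r both at w.
Every branch closes (one shown): unsatisfiable in S5.

K, T, S4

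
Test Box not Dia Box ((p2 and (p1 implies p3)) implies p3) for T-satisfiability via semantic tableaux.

Yes, satisfiable

1. Box not Dia Box ((p2 and (p1 implies p3)) implies p3), 0
2. not Dia Box ((p2 and (p1 implies p3)) implies p3), 0   [Box-rule on 1 via 0R0]
3. not Box ((p2 and (p1 implies p3)) implies p3), 0   [neg-Dia-rule on 2 via 0R0]
4. not ((p2 and (p1 implies p3)) implies p3), 1   [neg-Box-rule on 3: fresh world 1, 0R1]
5. p2 and (p1 implies p3), 1   [neg-implies-rule on 4]
6. not p3, 1   [neg-implies-rule on 4]
7. p2, 1   [and-rule on 5]
8. p1 implies p3, 1   [and-rule on 5]
9. not Dia Box ((p2 and (p1 implies p3)) implies p3), 1   [Box-rule on 1 via 0R1]
10. not Box ((p2 and (p1 implies p3)) implies p3), 1   [neg-Dia-rule on 2 via 0R1]
11. not p1, 1   [implies-rule on 8 (branches; this branch)]
12. not ((p2 and (p1 implies p3)) implies p3), 2   [neg-Box-rule on 10: fresh world 2, 1R2]
13. p2 and (p1 implies p3), 2   [neg-implies-rule on 12]
14. not p3, 2   [neg-implies-rule on 12]
15. p2, 2   [and-rule on 13]
16. p1 implies p3, 2   [and-rule on 13]
17. not Box ((p2 and (p1 implies p3)) implies p3), 2   [neg-Dia-rule on 9 via 1R2]
18. not p1, 2   [implies-rule on 16 (branches; this branch)]
19. not ((p2 and (p1 implies p3)) implies p3), 3   [neg-Box-rule on 17: fresh world 3, 2R3]
20. p2 and (p1 implies p3), 3   [neg-implies-rule on 19]
21. not p3, 3   [neg-implies-rule on 19]
22. p2, 3   [and-rule on 20]
23. p1 implies p3, 3   [and-rule on 20]
24. not p1, 3   [implies-rule on 23 (branches; this branch)]
Accessibility: 0R0, 0R1, 1R1, 1R2, 2R2, 2R3, 3R3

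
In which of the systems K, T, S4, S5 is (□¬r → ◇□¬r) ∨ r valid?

T-tableau for the negation ¬((□¬r → ◇□¬r) ∨ r):
1. ¬((□¬r → ◇□¬r) ∨ r), u
2. ¬(□¬r → ◇□¬r), u
3. ¬r, u
4. □¬r, u
5. ¬◇□¬r, u
6. ¬□¬r, u
7. r, v
8. ¬r, v
Accessibility: uRu, uRv, vRv
Branch closes: r and ¬r both at v.
Every branch closes (one shown): valid in T, hence also in S4, S5 (every theorem of T is a theorem of S4 and S5).
K-tableau for the negation ¬((□¬r → ◇□¬r) ∨ r):
1. ¬((□¬r → ◇□¬r) ∨ r), u
2. ¬(□¬r → ◇□¬r), u
3. ¬r, u
4. □¬r, u
5. ¬◇□¬r, u
Complete open branch: countermodel on a K-frame, so not valid in K.

T, S4, S5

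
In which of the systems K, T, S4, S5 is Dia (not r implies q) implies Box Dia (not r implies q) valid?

S5

S4-tableau for the negation not (Dia (not r implies q) implies Box Dia (not r implies q)):
1. not (Dia (not r implies q) implies Box Dia (not r implies q)), w0
2. Dia (not r implies q), w0
3. not Box Dia (not r implies q), w0
4. not r implies q, w1
5. q, w1
6. not Dia (not r implies q), w2
7. not (not r implies q), w2
8. not r, w2
9. not q, w2
Accessibility: w0Rw0, w0Rw1, w0Rw2, w1Rw1, w2Rw2
Complete open branch: countermodel on an S4-frame, so not valid in S4, nor in K, T (the same frame is also a K-frame and a T-frame).
S5-tableau for the negation not (Dia (not r implies q) implies Box Dia (not r implies q)):
1. not (Dia (not r implies q) implies Box Dia (not r implies q)), w0
2. Dia (not r implies q), w0
3. not Box Dia (not r implies q), w0
4. not r implies q, w1
5. q, w1
6. not Dia (not r implies q), w2
7. not (not r implies q), w0
8. not r, w0
9. not q, w0
10. not (not r implies q), w1
11. not r, w1
12. not q, w1
Accessibility: w0Rw0, w0Rw1, w0Rw2, w1Rw0, w1Rw1, w1Rw2, w2Rw0, w2Rw1, w2Rw2
Branch closes: q and not q both at w1.
Every branch closes (one shown): valid in S5.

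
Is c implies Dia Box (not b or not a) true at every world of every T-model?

No, not valid

Tableau for the negation not (c implies Dia Box (not b or not a)):
1. not (c implies Dia Box (not b or not a)), w0
2. c, w0
3. not Dia Box (not b or not a), w0
4. not Box (not b or not a), w0
5. not (not b or not a), w1
6. b, w1
7. a, w1
8. not Box (not b or not a), w1
9. not (not b or not a), w2
10. b, w2
11. a, w2
Accessibility: w0Rw0, w0Rw1, w1Rw1, w1Rw2, w2Rw2
The negation has an open branch (countermodel exists).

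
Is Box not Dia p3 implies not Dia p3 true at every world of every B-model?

Tableau for the negation not (Box not Dia p3 implies not Dia p3):
1. not (Box not Dia p3 implies not Dia p3), 0
2. Box not Dia p3, 0
3. Dia p3, 0
4. not Dia p3, 0
5. not p3, 0
6. p3, 1
7. not Dia p3, 1
8. not p3, 1
Accessibility: 0R0, 0R1, 1R0, 1R1
Branch closes: p3 and not p3 both at 1.
All branches of the negation close; one closing branch shown above.

Yes, valid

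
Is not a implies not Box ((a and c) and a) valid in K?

Tableau for the negation not (not a implies not Box ((a and c) and a)):
1. not (not a implies not Box ((a and c) and a)), 0
2. not a, 0
3. Box ((a and c) and a), 0
The negation has an open branch (countermodel exists).

No, not valid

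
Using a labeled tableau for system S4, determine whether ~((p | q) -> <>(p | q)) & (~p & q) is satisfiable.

1. ~((p | q) -> <>(p | q)) & (~p & q), u
2. ~((p | q) -> <>(p | q)), u
3. ~p & q, u
4. p | q, u
5. ~<>(p | q), u
6. ~p, u
7. q, u
8. ~(p | q), u
9. ~q, u
Accessibility: uRu
Branch closes: q and ~q both at u.
Every branch closes; the branch above is one of them.

Unsatisfiable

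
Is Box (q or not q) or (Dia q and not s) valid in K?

Valid in K

Tableau for the negation not (Box (q or not q) or (Dia q and not s)):
1. not (Box (q or not q) or (Dia q and not s)), w0
2. not Box (q or not q), w0   [neg-or-rule on 1]
3. not (Dia q and not s), w0   [neg-or-rule on 1]
4. s, w0   [neg-and-rule on 3 (branches; this branch)]
5. not (q or not q), w1   [neg-Box-rule on 2: fresh world w1, w0Rw1]
6. not q, w1   [neg-or-rule on 5]
7. q, w1   [neg-or-rule on 5]
Accessibility: w0Rw1
Branch closes: q and not q both at w1.
Every branch of the negation's tableau closes; the branch above is one of them.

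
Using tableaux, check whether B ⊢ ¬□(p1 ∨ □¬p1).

Tableau for the negation □(p1 ∨ □¬p1):
1. □(p1 ∨ □¬p1), w0
2. p1 ∨ □¬p1, w0   [□-rule on 1 via w0Rw0]
3. □¬p1, w0   [∨-rule on 2 (branches; this branch)]
4. ¬p1, w0   [□-rule on 3 via w0Rw0]
Accessibility: w0Rw0
The negation has an open branch (countermodel exists).

Invalid (countermodel exists)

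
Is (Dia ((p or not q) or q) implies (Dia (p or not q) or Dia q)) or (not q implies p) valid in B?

Tableau for the negation not ((Dia ((p or not q) or q) implies (Dia (p or not q) or Dia q)) or (not q implies p)):
1. not ((Dia ((p or not q) or q) implies (Dia (p or not q) or Dia q)) or (not q implies p)), w0
2. not (Dia ((p or not q) or q) implies (Dia (p or not q) or Dia q)), w0
3. not (not q implies p), w0
4. Dia ((p or not q) or q), w0
5. not (Dia (p or not q) or Dia q), w0
6. not q, w0
7. not p, w0
8. not Dia (p or not q), w0
9. not Dia q, w0
10. not (p or not q), w0
11. q, w0
Accessibility: w0Rw0
Branch closes: q and not q both at w0.
Every branch of the negation's tableau closes; the branch above is one of them.

Yes, valid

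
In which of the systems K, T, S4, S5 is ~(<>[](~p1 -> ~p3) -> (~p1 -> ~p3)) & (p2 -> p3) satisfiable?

K, T, S4

S5-tableau for the formula:
1. ~(<>[](~p1 -> ~p3) -> (~p1 -> ~p3)) & (p2 -> p3), w0
2. ~(<>[](~p1 -> ~p3) -> (~p1 -> ~p3)), w0   [&-rule on 1]
3. p2 -> p3, w0   [&-rule on 1]
4. <>[](~p1 -> ~p3), w0   [~->-rule on 2]
5. ~(~p1 -> ~p3), w0   [~->-rule on 2]
6. ~p1, w0   [~->-rule on 5]
7. p3, w0   [~->-rule on 5]
8. [](~p1 -> ~p3), w1   [<>-rule on 4: fresh world w1, w0Rw1]
9. ~p1 -> ~p3, w0   [[]-rule on 8 via w1Rw0]
10. ~p1 -> ~p3, w1   [[]-rule on 8 via w1Rw1]
11. ~p3, w0   [->-rule on 9 (branches; this branch)]
Accessibility: w0Rw0, w0Rw1, w1Rw0, w1Rw1
Branch closes: p3 and ~p3 both at w0.
Every branch closes (one shown): unsatisfiable in S5.
S4-tableau for the formula:
1. ~(<>[](~p1 -> ~p3) -> (~p1 -> ~p3)) & (p2 -> p3), w0
2. ~(<>[](~p1 -> ~p3) -> (~p1 -> ~p3)), w0   [&-rule on 1]
3. p2 -> p3, w0   [&-rule on 1]
4. <>[](~p1 -> ~p3), w0   [~->-rule on 2]
5. ~(~p1 -> ~p3), w0   [~->-rule on 2]
6. ~p1, w0   [~->-rule on 5]
7. p3, w0   [~->-rule on 5]
8. [](~p1 -> ~p3), w1   [<>-rule on 4: fresh world w1, w0Rw1]
9. ~p1 -> ~p3, w1   [[]-rule on 8 via w1Rw1]
10. ~p3, w1   [->-rule on 9 (branches; this branch)]
Accessibility: w0Rw0, w0Rw1, w1Rw1
Complete open branch: satisfiable in S4, hence also in K, T (this S4-model is also a K-model and a T-model).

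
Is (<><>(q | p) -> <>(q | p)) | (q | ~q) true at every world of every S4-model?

Tableau for the negation ~((<><>(q | p) -> <>(q | p)) | (q | ~q)):
1. ~((<><>(q | p) -> <>(q | p)) | (q | ~q)), w0
2. ~(<><>(q | p) -> <>(q | p)), w0   [~|-rule on 1]
3. ~(q | ~q), w0   [~|-rule on 1]
4. <><>(q | p), w0   [~->-rule on 2]
5. ~<>(q | p), w0   [~->-rule on 2]
6. ~q, w0   [~|-rule on 3]
7. q, w0   [~|-rule on 3]
Accessibility: w0Rw0
Branch closes: q and ~q both at w0.
Every branch of the negation's tableau closes; the branch above is one of them.

Valid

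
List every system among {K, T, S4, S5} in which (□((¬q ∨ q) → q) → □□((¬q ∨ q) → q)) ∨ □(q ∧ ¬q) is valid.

S4, S5

T-tableau for the negation ¬((□((¬q ∨ q) → q) → □□((¬q ∨ q) → q)) ∨ □(q ∧ ¬q)):
1. ¬((□((¬q ∨ q) → q) → □□((¬q ∨ q) → q)) ∨ □(q ∧ ¬q)), w0
2. ¬(□((¬q ∨ q) → q) → □□((¬q ∨ q) → q)), w0   [¬∨-rule on 1]
3. ¬□(q ∧ ¬q), w0   [¬∨-rule on 1]
4. □((¬q ∨ q) → q), w0   [¬→-rule on 2]
5. ¬□□((¬q ∨ q) → q), w0   [¬→-rule on 2]
6. (¬q ∨ q) → q, w0   [□-rule on 4 via w0Rw0]
7. q, w0   [→-rule on 6 (branches; this branch)]
8. ¬(q ∧ ¬q), w1   [¬□-rule on 3: fresh world w1, w0Rw1]
9. (¬q ∨ q) → q, w1   [□-rule on 4 via w0Rw1]
10. q, w1   [¬∧-rule on 8 (branches; this branch)]
11. ¬□((¬q ∨ q) → q), w2   [¬□-rule on 5: fresh world w2, w0Rw2]
12. (¬q ∨ q) → q, w2   [□-rule on 4 via w0Rw2]
13. q, w2   [→-rule on 12 (branches; this branch)]
14. ¬((¬q ∨ q) → q), w3   [¬□-rule on 11: fresh world w3, w2Rw3]
15. ¬q ∨ q, w3   [¬→-rule on 14]
16. ¬q, w3   [¬→-rule on 14]
Accessibility: w0Rw0, w0Rw1, w0Rw2, w1Rw1, w2Rw2, w2Rw3, w3Rw3
Complete open branch: countermodel on a T-frame, so not valid in T, nor in K (the same frame is also a K-frame).
S4-tableau for the negation ¬((□((¬q ∨ q) → q) → □□((¬q ∨ q) → q)) ∨ □(q ∧ ¬q)):
1. ¬((□((¬q ∨ q) → q) → □□((¬q ∨ q) → q)) ∨ □(q ∧ ¬q)), w0
2. ¬(□((¬q ∨ q) → q) → □□((¬q ∨ q) → q)), w0   [¬∨-rule on 1]
3. ¬□(q ∧ ¬q), w0   [¬∨-rule on 1]
4. □((¬q ∨ q) → q), w0   [¬→-rule on 2]
5. ¬□□((¬q ∨ q) → q), w0   [¬→-rule on 2]
6. (¬q ∨ q) → q, w0   [□-rule on 4 via w0Rw0]
7. q, w0   [→-rule on 6 (branches; this branch)]
8. ¬(q ∧ ¬q), w1   [¬□-rule on 3: fresh world w1, w0Rw1]
9. (¬q ∨ q) → q, w1   [□-rule on 4 via w0Rw1]
10. q, w1   [¬∧-rule on 8 (branches; this branch)]
11. ¬□((¬q ∨ q) → q), w2   [¬□-rule on 5: fresh world w2, w0Rw2]
12. (¬q ∨ q) → q, w2   [□-rule on 4 via w0Rw2]
13. q, w2   [→-rule on 12 (branches; this branch)]
14. ¬((¬q ∨ q) → q), w3   [¬□-rule on 11: fresh world w3, w2Rw3]
15. ¬q ∨ q, w3   [¬→-rule on 14]
16. ¬q, w3   [¬→-rule on 14]
17. (¬q ∨ q) → q, w3   [□-rule on 4 via w0Rw3]
18. ¬(¬q ∨ q), w3   [→-rule on 17 (branches; this branch)]
19. q, w3   [¬∨-rule on 18]
Accessibility: w0Rw0, w0Rw1, w0Rw2, w0Rw3, w1Rw1, w2Rw2, w2Rw3, w3Rw3
Branch closes: q and ¬q both at w3.
Every branch closes (one shown): valid in S4, hence also in S5 (every theorem of S4 is a theorem of S5).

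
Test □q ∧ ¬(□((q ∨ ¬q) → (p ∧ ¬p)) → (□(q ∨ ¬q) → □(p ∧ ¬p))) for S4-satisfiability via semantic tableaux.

1. □q ∧ ¬(□((q ∨ ¬q) → (p ∧ ¬p)) → (□(q ∨ ¬q) → □(p ∧ ¬p))), w0
2. □q, w0
3. ¬(□((q ∨ ¬q) → (p ∧ ¬p)) → (□(q ∨ ¬q) → □(p ∧ ¬p))), w0
4. □((q ∨ ¬q) → (p ∧ ¬p)), w0
5. ¬(□(q ∨ ¬q) → □(p ∧ ¬p)), w0
6. □(q ∨ ¬q), w0
7. ¬□(p ∧ ¬p), w0
8. q, w0
9. (q ∨ ¬q) → (p ∧ ¬p), w0
10. q ∨ ¬q, w0
11. p ∧ ¬p, w0
12. p, w0
13. ¬p, w0
Accessibility: w0Rw0
Branch closes: p and ¬p both at w0.
(One branch shown.) All branches close.

No, unsatisfiable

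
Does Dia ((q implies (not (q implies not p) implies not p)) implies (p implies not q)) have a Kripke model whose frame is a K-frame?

Satisfiable (open branch found)

1. Dia ((q implies (not (q implies not p) implies not p)) implies (p implies not q)), 0
2. (q implies (not (q implies not p) implies not p)) implies (p implies not q), 1   [Dia-rule on 1: fresh world 1, 0R1]
3. p implies not q, 1   [implies-rule on 2 (branches; this branch)]
4. not q, 1   [implies-rule on 3 (branches; this branch)]
Accessibility: 0R1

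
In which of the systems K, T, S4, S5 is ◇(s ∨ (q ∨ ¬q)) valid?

T, S4, S5

K-tableau for the negation ¬◇(s ∨ (q ∨ ¬q)):
1. ¬◇(s ∨ (q ∨ ¬q)), 0
Complete open branch: countermodel on a K-frame, so not valid in K.
T-tableau for the negation ¬◇(s ∨ (q ∨ ¬q)):
1. ¬◇(s ∨ (q ∨ ¬q)), 0
2. ¬(s ∨ (q ∨ ¬q)), 0
3. ¬s, 0
4. ¬(q ∨ ¬q), 0
5. ¬q, 0
6. q, 0
Accessibility: 0R0
Branch closes: q and ¬q both at 0.
Every branch closes (one shown): valid in T, hence also in S4, S5 (every theorem of T is a theorem of S4 and S5).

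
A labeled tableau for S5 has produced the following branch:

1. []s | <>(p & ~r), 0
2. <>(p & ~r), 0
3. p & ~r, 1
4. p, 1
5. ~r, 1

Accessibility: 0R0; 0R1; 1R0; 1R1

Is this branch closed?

No world carries both an atom and its negation.

Open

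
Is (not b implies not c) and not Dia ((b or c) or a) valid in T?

Invalid (countermodel exists)

Tableau for the negation not ((not b implies not c) and not Dia ((b or c) or a)):
1. not ((not b implies not c) and not Dia ((b or c) or a)), w0
2. Dia ((b or c) or a), w0
3. (b or c) or a, w1
4. a, w1
Accessibility: w0Rw0, w0Rw1, w1Rw1
The negation has an open branch (countermodel exists).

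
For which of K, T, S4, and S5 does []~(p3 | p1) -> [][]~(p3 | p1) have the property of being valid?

S4, S5

T-tableau for the negation ~([]~(p3 | p1) -> [][]~(p3 | p1)):
1. ~([]~(p3 | p1) -> [][]~(p3 | p1)), w0
2. []~(p3 | p1), w0
3. ~[][]~(p3 | p1), w0
4. ~(p3 | p1), w0
5. ~p3, w0
6. ~p1, w0
7. ~[]~(p3 | p1), w1
8. ~(p3 | p1), w1
9. ~p3, w1
10. ~p1, w1
11. p3 | p1, w2
12. p1, w2
Accessibility: w0Rw0, w0Rw1, w1Rw1, w1Rw2, w2Rw2
Complete open branch: countermodel on a T-frame, so not valid in T, nor in K (the same frame is also a K-frame).
S4-tableau for the negation ~([]~(p3 | p1) -> [][]~(p3 | p1)):
1. ~([]~(p3 | p1) -> [][]~(p3 | p1)), w0
2. []~(p3 | p1), w0
3. ~[][]~(p3 | p1), w0
4. ~(p3 | p1), w0
5. ~p3, w0
6. ~p1, w0
7. ~[]~(p3 | p1), w1
8. ~(p3 | p1), w1
9. ~p3, w1
10. ~p1, w1
11. p3 | p1, w2
12. ~(p3 | p1), w2
13. ~p3, w2
14. ~p1, w2
15. p1, w2
Accessibility: w0Rw0, w0Rw1, w0Rw2, w1Rw1, w1Rw2, w2Rw2
Branch closes: p1 and ~p1 both at w2.
Every branch closes (one shown): valid in S4, hence also in S5 (every theorem of S4 is a theorem of S5).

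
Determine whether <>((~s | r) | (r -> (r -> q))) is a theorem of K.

Not valid

Tableau for the negation ~<>((~s | r) | (r -> (r -> q))):
1. ~<>((~s | r) | (r -> (r -> q))), 0
The negation has an open branch (countermodel exists).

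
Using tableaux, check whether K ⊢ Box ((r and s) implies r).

Tableau for the negation not Box ((r and s) implies r):
1. not Box ((r and s) implies r), 0
2. not ((r and s) implies r), 1
3. r and s, 1
4. not r, 1
5. r, 1
6. s, 1
Accessibility: 0R1
Branch closes: r and not r both at 1.
All branches of the negation close; one closing branch shown above.

Yes, valid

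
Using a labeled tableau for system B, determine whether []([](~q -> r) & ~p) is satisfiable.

Satisfiable

1. []([](~q -> r) & ~p), u
2. [](~q -> r) & ~p, u
3. [](~q -> r), u
4. ~p, u
5. ~q -> r, u
6. r, u
Accessibility: uRu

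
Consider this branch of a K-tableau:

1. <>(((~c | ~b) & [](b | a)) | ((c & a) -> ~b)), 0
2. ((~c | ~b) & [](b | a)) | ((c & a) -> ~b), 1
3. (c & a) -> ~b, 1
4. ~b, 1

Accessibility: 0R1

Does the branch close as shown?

There is no literal clash: for every atom and world, at most one sign appears.

No, open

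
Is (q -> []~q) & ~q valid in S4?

Not valid

Tableau for the negation ~((q -> []~q) & ~q):
1. ~((q -> []~q) & ~q), 0
2. q, 0
Accessibility: 0R0
The negation has an open branch (countermodel exists).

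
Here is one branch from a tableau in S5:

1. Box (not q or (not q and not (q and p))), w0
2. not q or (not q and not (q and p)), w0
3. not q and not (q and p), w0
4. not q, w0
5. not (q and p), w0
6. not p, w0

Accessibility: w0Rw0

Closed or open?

No world carries both an atom and its negation.

No, open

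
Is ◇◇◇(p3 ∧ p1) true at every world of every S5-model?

Tableau for the negation ¬◇◇◇(p3 ∧ p1):
1. ¬◇◇◇(p3 ∧ p1), 0
2. ¬◇◇(p3 ∧ p1), 0
3. ¬◇(p3 ∧ p1), 0
4. ¬(p3 ∧ p1), 0
5. ¬p1, 0
Accessibility: 0R0
The negation has an open branch (countermodel exists).

Invalid (countermodel exists)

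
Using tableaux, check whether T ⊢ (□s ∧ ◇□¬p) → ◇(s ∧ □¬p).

Tableau for the negation ¬((□s ∧ ◇□¬p) → ◇(s ∧ □¬p)):
1. ¬((□s ∧ ◇□¬p) → ◇(s ∧ □¬p)), u
2. □s ∧ ◇□¬p, u   [¬→-rule on 1]
3. ¬◇(s ∧ □¬p), u   [¬→-rule on 1]
4. □s, u   [∧-rule on 2]
5. ◇□¬p, u   [∧-rule on 2]
6. ¬(s ∧ □¬p), u   [¬◇-rule on 3 via uRu]
7. s, u   [□-rule on 4 via uRu]
8. ¬□¬p, u   [¬∧-rule on 6 (branches; this branch)]
9. □¬p, v   [◇-rule on 5: fresh world v, uRv]
10. ¬(s ∧ □¬p), v   [¬◇-rule on 3 via uRv]
11. s, v   [□-rule on 4 via uRv]
12. ¬p, v   [□-rule on 9 via vRv]
13. ¬□¬p, v   [¬∧-rule on 10 (branches; this branch)]
14. p, w   [¬□-rule on 8: fresh world w, uRw]
15. ¬(s ∧ □¬p), w   [¬◇-rule on 3 via uRw]
16. s, w   [□-rule on 4 via uRw]
17. ¬□¬p, w   [¬∧-rule on 15 (branches; this branch)]
18. p, x   [¬□-rule on 13: fresh world x, vRx]
19. ¬p, x   [□-rule on 9 via vRx]
Accessibility: uRu, uRv, uRw, vRv, vRx, wRw, xRx
Branch closes: p and ¬p both at x.
All branches of the negation close; one closing branch shown above.

Valid in T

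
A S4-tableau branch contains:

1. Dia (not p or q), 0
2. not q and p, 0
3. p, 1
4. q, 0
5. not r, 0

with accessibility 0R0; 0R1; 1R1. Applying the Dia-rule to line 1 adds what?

a fresh world 2 with 0R2, and not p or q at 2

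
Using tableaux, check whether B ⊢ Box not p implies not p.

Valid in B

Tableau for the negation not (Box not p implies not p):
1. not (Box not p implies not p), w0
2. Box not p, w0   [neg-implies-rule on 1]
3. p, w0   [neg-implies-rule on 1]
4. not p, w0   [Box-rule on 2 via w0Rw0]
Accessibility: w0Rw0
Branch closes: p and not p both at w0.
Every branch of the negation's tableau closes; the branch above is one of them.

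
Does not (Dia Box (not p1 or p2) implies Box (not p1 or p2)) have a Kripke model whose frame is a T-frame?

1. not (Dia Box (not p1 or p2) implies Box (not p1 or p2)), u
2. Dia Box (not p1 or p2), u   [neg-implies-rule on 1]
3. not Box (not p1 or p2), u   [neg-implies-rule on 1]
4. Box (not p1 or p2), v   [Dia-rule on 2: fresh world v, uRv]
5. not p1 or p2, v   [Box-rule on 4 via vRv]
6. p2, v   [or-rule on 5 (branches; this branch)]
7. not (not p1 or p2), w   [neg-Box-rule on 3: fresh world w, uRw]
8. p1, w   [neg-or-rule on 7]
9. not p2, w   [neg-or-rule on 7]
Accessibility: uRu, uRv, uRw, vRv, wRw

Satisfiable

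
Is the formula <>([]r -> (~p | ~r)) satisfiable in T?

1. <>([]r -> (~p | ~r)), 0
2. []r -> (~p | ~r), 1   [<>-rule on 1: fresh world 1, 0R1]
3. ~p | ~r, 1   [->-rule on 2 (branches; this branch)]
4. ~r, 1   [|-rule on 3 (branches; this branch)]
Accessibility: 0R0, 0R1, 1R1

Satisfiable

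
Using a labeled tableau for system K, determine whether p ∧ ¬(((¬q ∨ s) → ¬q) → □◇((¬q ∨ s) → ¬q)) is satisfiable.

Satisfiable (open branch found)

1. p ∧ ¬(((¬q ∨ s) → ¬q) → □◇((¬q ∨ s) → ¬q)), w0
2. p, w0
3. ¬(((¬q ∨ s) → ¬q) → □◇((¬q ∨ s) → ¬q)), w0
4. (¬q ∨ s) → ¬q, w0
5. ¬□◇((¬q ∨ s) → ¬q), w0
6. ¬q, w0
7. ¬◇((¬q ∨ s) → ¬q), w1
Accessibility: w0Rw1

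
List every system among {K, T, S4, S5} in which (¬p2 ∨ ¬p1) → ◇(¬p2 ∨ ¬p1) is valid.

T, S4, S5

T-tableau for the negation ¬((¬p2 ∨ ¬p1) → ◇(¬p2 ∨ ¬p1)):
1. ¬((¬p2 ∨ ¬p1) → ◇(¬p2 ∨ ¬p1)), u
2. ¬p2 ∨ ¬p1, u
3. ¬◇(¬p2 ∨ ¬p1), u
4. ¬(¬p2 ∨ ¬p1), u
5. p2, u
6. p1, u
7. ¬p1, u
Accessibility: uRu
Branch closes: p1 and ¬p1 both at u.
Every branch closes (one shown): valid in T, hence also in S4, S5 (every theorem of T is a theorem of S4 and S5).
K-tableau for the negation ¬((¬p2 ∨ ¬p1) → ◇(¬p2 ∨ ¬p1)):
1. ¬((¬p2 ∨ ¬p1) → ◇(¬p2 ∨ ¬p1)), u
2. ¬p2 ∨ ¬p1, u
3. ¬◇(¬p2 ∨ ¬p1), u
4. ¬p1, u
Complete open branch: countermodel on a K-frame, so not valid in K.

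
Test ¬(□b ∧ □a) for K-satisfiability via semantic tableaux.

1. ¬(□b ∧ □a), w0
2. ¬□a, w0
3. ¬a, w1
Accessibility: w0Rw1

Yes, satisfiable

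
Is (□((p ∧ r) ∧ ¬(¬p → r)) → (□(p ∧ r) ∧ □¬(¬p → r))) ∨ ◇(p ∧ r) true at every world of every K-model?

Tableau for the negation ¬((□((p ∧ r) ∧ ¬(¬p → r)) → (□(p ∧ r) ∧ □¬(¬p → r))) ∨ ◇(p ∧ r)):
1. ¬((□((p ∧ r) ∧ ¬(¬p → r)) → (□(p ∧ r) ∧ □¬(¬p → r))) ∨ ◇(p ∧ r)), w0
2. ¬(□((p ∧ r) ∧ ¬(¬p → r)) → (□(p ∧ r) ∧ □¬(¬p → r))), w0   [¬∨-rule on 1]
3. ¬◇(p ∧ r), w0   [¬∨-rule on 1]
4. □((p ∧ r) ∧ ¬(¬p → r)), w0   [¬→-rule on 2]
5. ¬(□(p ∧ r) ∧ □¬(¬p → r)), w0   [¬→-rule on 2]
6. ¬□¬(¬p → r), w0   [¬∧-rule on 5 (branches; this branch)]
7. ¬p → r, w1   [¬□-rule on 6: fresh world w1, w0Rw1]
8. ¬(p ∧ r), w1   [¬◇-rule on 3 via w0Rw1]
9. (p ∧ r) ∧ ¬(¬p → r), w1   [□-rule on 4 via w0Rw1]
10. p ∧ r, w1   [∧-rule on 9]
11. ¬(¬p → r), w1   [∧-rule on 9]
12. p, w1   [∧-rule on 10]
13. r, w1   [∧-rule on 10]
14. ¬p, w1   [¬→-rule on 11]
15. ¬r, w1   [¬→-rule on 11]
Accessibility: w0Rw1
Branch closes: p and ¬p both at w1.
Every branch of the negation's tableau closes; the branch above is one of them.

Yes, valid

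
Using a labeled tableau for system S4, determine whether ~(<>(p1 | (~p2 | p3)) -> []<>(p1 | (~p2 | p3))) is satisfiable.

Satisfiable

1. ~(<>(p1 | (~p2 | p3)) -> []<>(p1 | (~p2 | p3))), u
2. <>(p1 | (~p2 | p3)), u
3. ~[]<>(p1 | (~p2 | p3)), u
4. p1 | (~p2 | p3), v
5. ~p2 | p3, v
6. p3, v
7. ~<>(p1 | (~p2 | p3)), w
8. ~(p1 | (~p2 | p3)), w
9. ~p1, w
10. ~(~p2 | p3), w
11. p2, w
12. ~p3, w
Accessibility: uRu, uRv, uRw, vRv, wRw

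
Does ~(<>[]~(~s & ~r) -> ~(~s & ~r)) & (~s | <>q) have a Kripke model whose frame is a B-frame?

Unsatisfiable (every branch closes)

1. ~(<>[]~(~s & ~r) -> ~(~s & ~r)) & (~s | <>q), w0
2. ~(<>[]~(~s & ~r) -> ~(~s & ~r)), w0   [&-rule on 1]
3. ~s | <>q, w0   [&-rule on 1]
4. <>[]~(~s & ~r), w0   [~->-rule on 2]
5. ~s & ~r, w0   [~->-rule on 2]
6. ~s, w0   [&-rule on 5]
7. ~r, w0   [&-rule on 5]
8. <>q, w0   [|-rule on 3 (branches; this branch)]
9. []~(~s & ~r), w1   [<>-rule on 4: fresh world w1, w0Rw1]
10. ~(~s & ~r), w0   [[]-rule on 9 via w1Rw0]
11. ~(~s & ~r), w1   [[]-rule on 9 via w1Rw1]
12. r, w0   [~&-rule on 10 (branches; this branch)]
Accessibility: w0Rw0, w0Rw1, w1Rw0, w1Rw1
Branch closes: r and ~r both at w0.
All branches of the tableau close; one closing branch shown above.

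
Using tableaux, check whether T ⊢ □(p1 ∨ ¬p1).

Tableau for the negation ¬□(p1 ∨ ¬p1):
1. ¬□(p1 ∨ ¬p1), 0
2. ¬(p1 ∨ ¬p1), 1   [¬□-rule on 1: fresh world 1, 0R1]
3. ¬p1, 1   [¬∨-rule on 2]
4. p1, 1   [¬∨-rule on 2]
Accessibility: 0R0, 0R1, 1R1
Branch closes: p1 and ¬p1 both at 1.
All branches of the negation close; one closing branch shown above.

Valid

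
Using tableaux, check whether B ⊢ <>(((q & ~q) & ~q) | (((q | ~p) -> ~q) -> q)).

Tableau for the negation ~<>(((q & ~q) & ~q) | (((q | ~p) -> ~q) -> q)):
1. ~<>(((q & ~q) & ~q) | (((q | ~p) -> ~q) -> q)), w0
2. ~(((q & ~q) & ~q) | (((q | ~p) -> ~q) -> q)), w0   [~<>-rule on 1 via w0Rw0]
3. ~((q & ~q) & ~q), w0   [~|-rule on 2]
4. ~(((q | ~p) -> ~q) -> q), w0   [~|-rule on 2]
5. (q | ~p) -> ~q, w0   [~->-rule on 4]
6. ~q, w0   [~->-rule on 4]
7. ~(q & ~q), w0   [~&-rule on 3 (branches; this branch)]
Accessibility: w0Rw0
The negation has an open branch (countermodel exists).

Not valid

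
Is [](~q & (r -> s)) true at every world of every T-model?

Tableau for the negation ~[](~q & (r -> s)):
1. ~[](~q & (r -> s)), 0
2. ~(~q & (r -> s)), 1   [~[]-rule on 1: fresh world 1, 0R1]
3. ~(r -> s), 1   [~&-rule on 2 (branches; this branch)]
4. r, 1   [~->-rule on 3]
5. ~s, 1   [~->-rule on 3]
Accessibility: 0R0, 0R1, 1R1
The negation has an open branch (countermodel exists).

Not valid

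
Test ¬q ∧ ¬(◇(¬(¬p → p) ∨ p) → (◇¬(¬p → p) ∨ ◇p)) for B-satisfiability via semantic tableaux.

1. ¬q ∧ ¬(◇(¬(¬p → p) ∨ p) → (◇¬(¬p → p) ∨ ◇p)), w0
2. ¬q, w0
3. ¬(◇(¬(¬p → p) ∨ p) → (◇¬(¬p → p) ∨ ◇p)), w0
4. ◇(¬(¬p → p) ∨ p), w0
5. ¬(◇¬(¬p → p) ∨ ◇p), w0
6. ¬◇¬(¬p → p), w0
7. ¬◇p, w0
8. ¬p → p, w0
9. ¬p, w0
10. p, w0
Accessibility: w0Rw0
Branch closes: p and ¬p both at w0.
(One branch shown.) All branches close.

Unsatisfiable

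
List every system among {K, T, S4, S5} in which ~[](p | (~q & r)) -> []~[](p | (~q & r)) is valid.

S5

S4-tableau for the negation ~(~[](p | (~q & r)) -> []~[](p | (~q & r))):
1. ~(~[](p | (~q & r)) -> []~[](p | (~q & r))), u
2. ~[](p | (~q & r)), u   [~->-rule on 1]
3. ~[]~[](p | (~q & r)), u   [~->-rule on 1]
4. ~(p | (~q & r)), v   [~[]-rule on 2: fresh world v, uRv]
5. ~p, v   [~|-rule on 4]
6. ~(~q & r), v   [~|-rule on 4]
7. ~r, v   [~&-rule on 6 (branches; this branch)]
8. [](p | (~q & r)), w   [~[]-rule on 3: fresh world w, uRw]
9. p | (~q & r), w   [[]-rule on 8 via wRw]
10. ~q & r, w   [|-rule on 9 (branches; this branch)]
11. ~q, w   [&-rule on 10]
12. r, w   [&-rule on 10]
Accessibility: uRu, uRv, uRw, vRv, wRw
Complete open branch: countermodel on an S4-frame, so not valid in S4, nor in K, T (the same frame is also a K-frame and a T-frame).
S5-tableau for the negation ~(~[](p | (~q & r)) -> []~[](p | (~q & r))):
1. ~(~[](p | (~q & r)) -> []~[](p | (~q & r))), u
2. ~[](p | (~q & r)), u   [~->-rule on 1]
3. ~[]~[](p | (~q & r)), u   [~->-rule on 1]
4. ~(p | (~q & r)), v   [~[]-rule on 2: fresh world v, uRv]
5. ~p, v   [~|-rule on 4]
6. ~(~q & r), v   [~|-rule on 4]
7. ~r, v   [~&-rule on 6 (branches; this branch)]
8. [](p | (~q & r)), w   [~[]-rule on 3: fresh world w, uRw]
9. p | (~q & r), u   [[]-rule on 8 via wRu]
10. p | (~q & r), v   [[]-rule on 8 via wRv]
11. p | (~q & r), w   [[]-rule on 8 via wRw]
12. ~q & r, u   [|-rule on 9 (branches; this branch)]
13. ~q, u   [&-rule on 12]
14. r, u   [&-rule on 12]
15. ~q & r, v   [|-rule on 10 (branches; this branch)]
16. ~q, v   [&-rule on 15]
17. r, v   [&-rule on 15]
Accessibility: uRu, uRv, uRw, vRu, vRv, vRw, wRu, wRv, wRw
Branch closes: r and ~r both at v.
Every branch closes (one shown): valid in S5.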